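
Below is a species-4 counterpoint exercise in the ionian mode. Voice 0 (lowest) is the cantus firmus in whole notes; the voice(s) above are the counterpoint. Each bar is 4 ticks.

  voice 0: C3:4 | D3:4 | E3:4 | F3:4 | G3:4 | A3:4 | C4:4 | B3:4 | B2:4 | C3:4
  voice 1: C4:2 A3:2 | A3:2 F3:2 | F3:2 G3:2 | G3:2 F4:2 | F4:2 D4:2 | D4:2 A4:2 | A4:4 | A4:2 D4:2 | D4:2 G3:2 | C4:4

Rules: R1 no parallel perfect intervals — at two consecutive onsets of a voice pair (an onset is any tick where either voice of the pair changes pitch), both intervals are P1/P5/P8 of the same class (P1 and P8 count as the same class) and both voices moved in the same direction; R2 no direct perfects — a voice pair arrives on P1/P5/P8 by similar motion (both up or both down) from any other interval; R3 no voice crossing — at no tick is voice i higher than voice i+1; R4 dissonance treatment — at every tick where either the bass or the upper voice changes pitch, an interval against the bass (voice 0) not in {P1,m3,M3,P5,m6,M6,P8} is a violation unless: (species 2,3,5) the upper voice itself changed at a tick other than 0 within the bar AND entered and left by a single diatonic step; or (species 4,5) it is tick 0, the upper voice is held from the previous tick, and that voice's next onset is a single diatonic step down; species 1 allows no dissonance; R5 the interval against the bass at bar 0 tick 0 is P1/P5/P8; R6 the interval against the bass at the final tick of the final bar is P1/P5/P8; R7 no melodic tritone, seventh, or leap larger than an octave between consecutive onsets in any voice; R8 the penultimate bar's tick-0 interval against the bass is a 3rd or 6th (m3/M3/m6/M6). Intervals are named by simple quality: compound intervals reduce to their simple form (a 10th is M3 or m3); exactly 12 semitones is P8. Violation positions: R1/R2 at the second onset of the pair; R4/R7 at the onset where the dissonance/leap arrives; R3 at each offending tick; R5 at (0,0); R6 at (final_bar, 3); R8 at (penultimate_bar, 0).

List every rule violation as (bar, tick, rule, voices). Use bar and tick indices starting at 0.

(2, 0, R4, (0, 1))
(3, 0, R4, (0, 1))
(3, 2, R7, (1,))
(4, 0, R4, (0, 1))
(5, 0, R4, (0, 1))
(7, 0, R4, (0, 1))
(9, 0, R2, (0, 1))

bar 0: v0=C3 v1=C4 downbeat P8
bar 1: v0=D3 v1=A3 downbeat P5
bar 2: v0=E3 v1=F3 downbeat m2
bar 3: v0=F3 v1=G3 downbeat M2
bar 4: v0=G3 v1=F4 downbeat m7
bar 5: v0=A3 v1=D4 downbeat P4
bar 6: v0=C4 v1=A4 downbeat M6
bar 7: v0=B3 v1=A4 downbeat m7
bar 8: v0=B2 v1=D4 downbeat m3
bar 9: v0=C3 v1=C4 downbeat P8
  -> R4 @ bar 2 tick 0 v(0, 1): E3/F3 m2 untreated
  -> R4 @ bar 3 tick 0 v(0, 1): F3/G3 M2 untreated
  -> R7 @ bar 3 tick 2 v(1,): G3->F4 leap 10st
  -> R4 @ bar 4 tick 0 v(0, 1): G3/F4 m7 untreated
  -> R4 @ bar 5 tick 0 v(0, 1): A3/D4 P4 untreated
  -> R4 @ bar 7 tick 0 v(0, 1): B3/A4 m7 untreated
  -> R2 @ bar 9 tick 0 v(0, 1): B2/G3 m6 -> C3/C4 P8 similar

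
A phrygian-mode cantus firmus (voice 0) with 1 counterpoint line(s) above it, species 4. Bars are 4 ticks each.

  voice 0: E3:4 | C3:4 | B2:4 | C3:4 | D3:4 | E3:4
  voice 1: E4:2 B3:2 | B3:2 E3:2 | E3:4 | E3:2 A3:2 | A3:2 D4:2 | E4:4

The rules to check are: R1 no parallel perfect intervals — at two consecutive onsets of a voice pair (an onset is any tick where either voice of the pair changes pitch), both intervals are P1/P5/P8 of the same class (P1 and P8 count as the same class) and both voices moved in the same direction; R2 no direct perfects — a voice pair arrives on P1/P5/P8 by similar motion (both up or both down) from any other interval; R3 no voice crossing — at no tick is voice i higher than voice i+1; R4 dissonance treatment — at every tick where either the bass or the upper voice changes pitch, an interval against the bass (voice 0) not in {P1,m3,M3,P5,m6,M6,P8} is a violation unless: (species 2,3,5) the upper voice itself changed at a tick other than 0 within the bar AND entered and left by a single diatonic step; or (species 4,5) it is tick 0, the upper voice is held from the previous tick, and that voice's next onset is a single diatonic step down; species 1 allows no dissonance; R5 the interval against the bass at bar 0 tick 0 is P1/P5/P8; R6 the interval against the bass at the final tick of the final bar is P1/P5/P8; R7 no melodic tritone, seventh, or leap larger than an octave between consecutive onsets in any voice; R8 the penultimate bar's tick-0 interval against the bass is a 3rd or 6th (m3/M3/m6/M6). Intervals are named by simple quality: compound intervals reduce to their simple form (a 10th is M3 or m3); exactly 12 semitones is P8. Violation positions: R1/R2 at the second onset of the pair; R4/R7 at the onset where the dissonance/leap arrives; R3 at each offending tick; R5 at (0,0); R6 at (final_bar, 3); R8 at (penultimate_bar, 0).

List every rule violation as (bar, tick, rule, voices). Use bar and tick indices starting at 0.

(1, 0, R4, (0, 1))
(2, 0, R4, (0, 1))
(4, 0, R8, (0, 1))
(5, 0, R1, (0, 1))

bar 0: v0=E3 v1=E4 downbeat P8
bar 1: v0=C3 v1=B3 downbeat M7
bar 2: v0=B2 v1=E3 downbeat P4
bar 3: v0=C3 v1=E3 downbeat M3
bar 4: v0=D3 v1=A3 downbeat P5
bar 5: v0=E3 v1=E4 downbeat P8
  -> R4 @ bar 1 tick 0 v(0, 1): C3/B3 M7 untreated
  -> R4 @ bar 2 tick 0 v(0, 1): B2/E3 P4 untreated
  -> R8 @ bar 4 tick 0 v(0, 1): penult P5 not 3rd/6th
  -> R1 @ bar 5 tick 0 v(0, 1): D3/D4 P8 -> E3/E4 P8 similar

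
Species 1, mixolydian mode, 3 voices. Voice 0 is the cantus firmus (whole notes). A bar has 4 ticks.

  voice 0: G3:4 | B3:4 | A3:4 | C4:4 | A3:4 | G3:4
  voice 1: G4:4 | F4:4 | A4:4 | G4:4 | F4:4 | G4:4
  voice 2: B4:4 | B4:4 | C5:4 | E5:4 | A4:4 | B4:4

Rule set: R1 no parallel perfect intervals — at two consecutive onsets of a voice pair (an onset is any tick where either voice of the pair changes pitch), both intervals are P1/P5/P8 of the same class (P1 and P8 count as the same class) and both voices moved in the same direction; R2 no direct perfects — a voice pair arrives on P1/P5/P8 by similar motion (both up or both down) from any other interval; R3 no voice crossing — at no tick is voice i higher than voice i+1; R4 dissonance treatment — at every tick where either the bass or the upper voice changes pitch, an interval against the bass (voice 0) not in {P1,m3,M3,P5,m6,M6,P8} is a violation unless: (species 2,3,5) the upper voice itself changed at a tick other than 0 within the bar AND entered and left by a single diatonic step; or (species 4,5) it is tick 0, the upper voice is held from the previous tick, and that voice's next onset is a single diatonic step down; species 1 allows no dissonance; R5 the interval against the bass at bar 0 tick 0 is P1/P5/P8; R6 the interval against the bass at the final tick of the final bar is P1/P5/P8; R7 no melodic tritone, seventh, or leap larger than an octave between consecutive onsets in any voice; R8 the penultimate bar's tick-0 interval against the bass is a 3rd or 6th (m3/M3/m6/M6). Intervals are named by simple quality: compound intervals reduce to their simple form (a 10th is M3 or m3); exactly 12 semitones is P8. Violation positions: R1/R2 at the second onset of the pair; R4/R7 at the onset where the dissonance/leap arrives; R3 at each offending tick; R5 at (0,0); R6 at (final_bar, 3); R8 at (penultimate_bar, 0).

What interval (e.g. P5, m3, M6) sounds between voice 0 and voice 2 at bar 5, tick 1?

M3

voice 0=G3 voice 2=B4 -> M3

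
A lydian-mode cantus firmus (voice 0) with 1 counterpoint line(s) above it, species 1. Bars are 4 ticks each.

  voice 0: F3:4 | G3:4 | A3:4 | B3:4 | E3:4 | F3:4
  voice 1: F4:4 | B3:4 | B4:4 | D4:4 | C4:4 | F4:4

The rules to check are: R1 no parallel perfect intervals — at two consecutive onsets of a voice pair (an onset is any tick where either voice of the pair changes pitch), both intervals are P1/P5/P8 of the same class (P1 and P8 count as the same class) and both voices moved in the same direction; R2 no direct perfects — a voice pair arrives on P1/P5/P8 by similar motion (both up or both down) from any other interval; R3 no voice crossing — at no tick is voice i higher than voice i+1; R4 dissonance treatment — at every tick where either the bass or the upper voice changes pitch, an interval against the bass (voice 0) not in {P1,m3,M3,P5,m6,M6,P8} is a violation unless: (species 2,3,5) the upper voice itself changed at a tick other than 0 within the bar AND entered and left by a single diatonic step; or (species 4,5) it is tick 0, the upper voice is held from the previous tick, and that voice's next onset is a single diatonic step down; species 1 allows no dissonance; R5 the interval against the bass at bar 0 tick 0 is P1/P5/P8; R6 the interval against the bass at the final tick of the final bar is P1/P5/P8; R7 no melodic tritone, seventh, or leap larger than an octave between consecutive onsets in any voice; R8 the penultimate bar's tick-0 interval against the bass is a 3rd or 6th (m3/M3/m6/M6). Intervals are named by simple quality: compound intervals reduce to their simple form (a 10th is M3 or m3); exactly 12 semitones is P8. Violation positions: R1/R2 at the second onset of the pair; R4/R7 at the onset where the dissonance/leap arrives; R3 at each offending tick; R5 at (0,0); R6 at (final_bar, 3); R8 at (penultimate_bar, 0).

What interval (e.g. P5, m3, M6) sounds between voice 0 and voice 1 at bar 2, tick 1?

voice 0=A3 voice 1=B4 -> M2

M2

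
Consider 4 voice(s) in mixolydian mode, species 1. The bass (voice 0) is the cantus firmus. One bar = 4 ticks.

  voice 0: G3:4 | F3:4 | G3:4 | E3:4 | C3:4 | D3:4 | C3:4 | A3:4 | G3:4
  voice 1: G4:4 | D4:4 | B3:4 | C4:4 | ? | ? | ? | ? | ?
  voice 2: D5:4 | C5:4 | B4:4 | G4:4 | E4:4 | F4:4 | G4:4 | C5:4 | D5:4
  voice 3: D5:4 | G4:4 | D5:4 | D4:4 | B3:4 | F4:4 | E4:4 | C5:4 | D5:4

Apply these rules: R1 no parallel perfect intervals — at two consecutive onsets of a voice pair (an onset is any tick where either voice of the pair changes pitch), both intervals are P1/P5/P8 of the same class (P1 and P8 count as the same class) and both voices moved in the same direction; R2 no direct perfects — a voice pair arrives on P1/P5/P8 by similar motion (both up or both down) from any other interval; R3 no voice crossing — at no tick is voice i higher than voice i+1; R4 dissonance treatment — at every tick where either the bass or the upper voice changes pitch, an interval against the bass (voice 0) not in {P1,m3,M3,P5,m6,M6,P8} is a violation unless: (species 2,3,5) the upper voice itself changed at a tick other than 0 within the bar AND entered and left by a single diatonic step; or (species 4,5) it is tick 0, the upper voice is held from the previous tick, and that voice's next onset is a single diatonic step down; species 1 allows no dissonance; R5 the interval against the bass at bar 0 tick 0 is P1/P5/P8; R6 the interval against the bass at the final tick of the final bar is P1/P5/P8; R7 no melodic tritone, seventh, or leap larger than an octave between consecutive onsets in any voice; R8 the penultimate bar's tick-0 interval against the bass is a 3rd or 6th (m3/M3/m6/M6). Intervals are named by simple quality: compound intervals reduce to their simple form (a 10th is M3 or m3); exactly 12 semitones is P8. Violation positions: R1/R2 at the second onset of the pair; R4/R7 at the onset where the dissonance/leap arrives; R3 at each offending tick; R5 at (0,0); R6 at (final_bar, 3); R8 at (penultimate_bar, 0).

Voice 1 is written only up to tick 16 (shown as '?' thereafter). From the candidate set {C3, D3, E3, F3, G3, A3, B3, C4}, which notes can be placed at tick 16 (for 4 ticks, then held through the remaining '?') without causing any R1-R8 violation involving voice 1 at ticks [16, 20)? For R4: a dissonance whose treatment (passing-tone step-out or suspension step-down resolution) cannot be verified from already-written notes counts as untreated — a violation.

{C4}

C3: violates R2
D3: violates R4,R7
E3: violates R2
F3: violates R4
G3: violates R2
A3: violates R1
B3: violates R2,R4
C4: legal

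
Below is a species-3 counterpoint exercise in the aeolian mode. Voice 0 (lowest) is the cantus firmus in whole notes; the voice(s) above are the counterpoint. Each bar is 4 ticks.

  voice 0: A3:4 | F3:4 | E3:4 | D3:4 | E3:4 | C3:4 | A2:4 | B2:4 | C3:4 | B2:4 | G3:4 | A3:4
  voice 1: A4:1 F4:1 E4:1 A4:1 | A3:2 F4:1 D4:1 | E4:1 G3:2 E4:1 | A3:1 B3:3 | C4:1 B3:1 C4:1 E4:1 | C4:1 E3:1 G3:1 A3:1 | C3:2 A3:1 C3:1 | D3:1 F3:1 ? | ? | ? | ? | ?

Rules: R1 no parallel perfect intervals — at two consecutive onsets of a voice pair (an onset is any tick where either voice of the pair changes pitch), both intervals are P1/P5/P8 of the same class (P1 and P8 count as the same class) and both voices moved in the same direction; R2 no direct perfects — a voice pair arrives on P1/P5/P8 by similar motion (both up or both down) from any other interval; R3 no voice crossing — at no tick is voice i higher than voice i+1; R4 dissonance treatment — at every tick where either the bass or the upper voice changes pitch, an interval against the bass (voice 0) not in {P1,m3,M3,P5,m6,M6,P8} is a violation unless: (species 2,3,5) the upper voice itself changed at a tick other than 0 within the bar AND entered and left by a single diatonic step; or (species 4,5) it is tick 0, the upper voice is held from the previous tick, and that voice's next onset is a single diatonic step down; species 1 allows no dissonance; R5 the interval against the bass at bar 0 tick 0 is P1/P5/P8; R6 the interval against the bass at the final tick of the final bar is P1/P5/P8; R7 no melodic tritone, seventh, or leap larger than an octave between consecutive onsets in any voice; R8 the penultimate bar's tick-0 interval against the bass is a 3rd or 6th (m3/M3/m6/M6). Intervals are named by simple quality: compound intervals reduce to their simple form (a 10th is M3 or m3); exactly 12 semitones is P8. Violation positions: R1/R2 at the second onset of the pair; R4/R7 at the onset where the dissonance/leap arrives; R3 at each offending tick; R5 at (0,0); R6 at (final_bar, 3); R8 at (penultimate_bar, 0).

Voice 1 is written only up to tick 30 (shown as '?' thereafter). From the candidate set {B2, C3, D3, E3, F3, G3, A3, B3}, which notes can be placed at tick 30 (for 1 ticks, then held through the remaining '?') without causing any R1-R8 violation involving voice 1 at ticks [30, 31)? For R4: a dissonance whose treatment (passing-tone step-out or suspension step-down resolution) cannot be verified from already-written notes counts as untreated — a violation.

{D3, F3, G3}

B2: violates R7
C3: violates R4
D3: legal
E3: violates R4
F3: legal
G3: legal
A3: violates R4
B3: violates R7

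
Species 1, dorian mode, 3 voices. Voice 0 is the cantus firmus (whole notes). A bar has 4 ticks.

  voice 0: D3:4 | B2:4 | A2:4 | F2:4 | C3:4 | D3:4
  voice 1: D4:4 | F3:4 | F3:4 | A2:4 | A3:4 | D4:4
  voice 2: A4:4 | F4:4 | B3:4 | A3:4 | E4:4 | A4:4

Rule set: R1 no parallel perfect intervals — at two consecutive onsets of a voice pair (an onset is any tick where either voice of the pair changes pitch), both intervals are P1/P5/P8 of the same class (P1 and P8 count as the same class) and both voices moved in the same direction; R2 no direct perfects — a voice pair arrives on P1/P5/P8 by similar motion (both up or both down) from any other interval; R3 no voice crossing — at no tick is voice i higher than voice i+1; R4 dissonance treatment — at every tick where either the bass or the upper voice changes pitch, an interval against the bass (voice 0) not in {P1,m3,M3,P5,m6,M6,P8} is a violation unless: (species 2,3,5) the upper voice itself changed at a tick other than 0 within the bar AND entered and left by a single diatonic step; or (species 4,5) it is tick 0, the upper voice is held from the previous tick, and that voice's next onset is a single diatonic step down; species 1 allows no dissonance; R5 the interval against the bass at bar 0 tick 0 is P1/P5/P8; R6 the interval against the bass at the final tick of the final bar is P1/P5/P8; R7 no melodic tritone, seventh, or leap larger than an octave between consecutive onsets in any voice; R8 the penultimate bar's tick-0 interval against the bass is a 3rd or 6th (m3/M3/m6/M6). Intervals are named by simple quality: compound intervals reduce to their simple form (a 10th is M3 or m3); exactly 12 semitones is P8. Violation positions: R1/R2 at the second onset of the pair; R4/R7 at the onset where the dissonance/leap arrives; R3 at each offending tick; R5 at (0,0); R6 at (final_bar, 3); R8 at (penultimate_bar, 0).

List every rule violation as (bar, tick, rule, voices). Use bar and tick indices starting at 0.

(1, 0, R2, (1, 2))
(1, 0, R4, (0, 1))
(1, 0, R4, (0, 2))
(2, 0, R4, (0, 2))
(2, 0, R7, (2,))
(3, 0, R2, (1, 2))
(4, 0, R2, (1, 2))
(5, 0, R1, (1, 2))
(5, 0, R2, (0, 1))
(5, 0, R2, (0, 2))

bar 0: v0=D3 v1=D4 v2=A4 downbeat P5
bar 1: v0=B2 v1=F3 v2=F4 downbeat TT
bar 2: v0=A2 v1=F3 v2=B3 downbeat M2
bar 3: v0=F2 v1=A2 v2=A3 downbeat M3
bar 4: v0=C3 v1=A3 v2=E4 downbeat M3
bar 5: v0=D3 v1=D4 v2=A4 downbeat P5
  -> R2 @ bar 1 tick 0 v(1, 2): D4/A4 P5 -> F3/F4 P8 similar
  -> R4 @ bar 1 tick 0 v(0, 1): B2/F3 TT untreated
  -> R4 @ bar 1 tick 0 v(0, 2): B2/F4 TT untreated
  -> R4 @ bar 2 tick 0 v(0, 2): A2/B3 M2 untreated
  -> R7 @ bar 2 tick 0 v(2,): F4->B3 leap 6st
  -> R2 @ bar 3 tick 0 v(1, 2): F3/B3 TT -> A2/A3 P8 similar
  -> R2 @ bar 4 tick 0 v(1, 2): A2/A3 P8 -> A3/E4 P5 similar
  -> R1 @ bar 5 tick 0 v(1, 2): A3/E4 P5 -> D4/A4 P5 similar
  -> R2 @ bar 5 tick 0 v(0, 1): C3/A3 M6 -> D3/D4 P8 similar
  -> R2 @ bar 5 tick 0 v(0, 2): C3/E4 M3 -> D3/A4 P5 similar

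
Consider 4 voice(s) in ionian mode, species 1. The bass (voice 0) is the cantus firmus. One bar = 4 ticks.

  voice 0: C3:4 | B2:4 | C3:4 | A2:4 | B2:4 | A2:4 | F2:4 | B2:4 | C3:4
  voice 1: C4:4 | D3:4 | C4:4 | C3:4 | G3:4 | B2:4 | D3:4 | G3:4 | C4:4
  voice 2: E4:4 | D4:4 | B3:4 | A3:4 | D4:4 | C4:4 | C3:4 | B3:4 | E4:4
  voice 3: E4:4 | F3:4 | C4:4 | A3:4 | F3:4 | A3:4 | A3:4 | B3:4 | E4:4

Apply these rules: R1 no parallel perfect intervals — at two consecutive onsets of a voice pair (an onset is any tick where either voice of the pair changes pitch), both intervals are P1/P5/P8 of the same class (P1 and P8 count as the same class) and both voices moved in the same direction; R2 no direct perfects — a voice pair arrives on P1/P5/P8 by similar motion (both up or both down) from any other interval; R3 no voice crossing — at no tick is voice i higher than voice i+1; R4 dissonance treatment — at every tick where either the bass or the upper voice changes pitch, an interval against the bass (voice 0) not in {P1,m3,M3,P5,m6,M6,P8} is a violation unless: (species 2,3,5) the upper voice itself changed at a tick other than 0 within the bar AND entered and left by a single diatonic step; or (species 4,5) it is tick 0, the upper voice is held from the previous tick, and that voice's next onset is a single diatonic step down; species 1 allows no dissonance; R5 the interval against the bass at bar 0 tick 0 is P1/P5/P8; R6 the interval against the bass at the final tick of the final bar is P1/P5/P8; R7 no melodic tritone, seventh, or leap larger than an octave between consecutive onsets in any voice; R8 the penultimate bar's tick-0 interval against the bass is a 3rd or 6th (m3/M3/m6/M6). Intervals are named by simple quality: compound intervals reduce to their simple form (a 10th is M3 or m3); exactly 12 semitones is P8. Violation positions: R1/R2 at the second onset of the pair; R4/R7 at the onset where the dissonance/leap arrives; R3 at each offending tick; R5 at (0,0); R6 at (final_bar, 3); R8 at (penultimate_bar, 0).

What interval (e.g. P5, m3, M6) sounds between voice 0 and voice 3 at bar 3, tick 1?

P8

voice 0=A2 voice 3=A3 -> P8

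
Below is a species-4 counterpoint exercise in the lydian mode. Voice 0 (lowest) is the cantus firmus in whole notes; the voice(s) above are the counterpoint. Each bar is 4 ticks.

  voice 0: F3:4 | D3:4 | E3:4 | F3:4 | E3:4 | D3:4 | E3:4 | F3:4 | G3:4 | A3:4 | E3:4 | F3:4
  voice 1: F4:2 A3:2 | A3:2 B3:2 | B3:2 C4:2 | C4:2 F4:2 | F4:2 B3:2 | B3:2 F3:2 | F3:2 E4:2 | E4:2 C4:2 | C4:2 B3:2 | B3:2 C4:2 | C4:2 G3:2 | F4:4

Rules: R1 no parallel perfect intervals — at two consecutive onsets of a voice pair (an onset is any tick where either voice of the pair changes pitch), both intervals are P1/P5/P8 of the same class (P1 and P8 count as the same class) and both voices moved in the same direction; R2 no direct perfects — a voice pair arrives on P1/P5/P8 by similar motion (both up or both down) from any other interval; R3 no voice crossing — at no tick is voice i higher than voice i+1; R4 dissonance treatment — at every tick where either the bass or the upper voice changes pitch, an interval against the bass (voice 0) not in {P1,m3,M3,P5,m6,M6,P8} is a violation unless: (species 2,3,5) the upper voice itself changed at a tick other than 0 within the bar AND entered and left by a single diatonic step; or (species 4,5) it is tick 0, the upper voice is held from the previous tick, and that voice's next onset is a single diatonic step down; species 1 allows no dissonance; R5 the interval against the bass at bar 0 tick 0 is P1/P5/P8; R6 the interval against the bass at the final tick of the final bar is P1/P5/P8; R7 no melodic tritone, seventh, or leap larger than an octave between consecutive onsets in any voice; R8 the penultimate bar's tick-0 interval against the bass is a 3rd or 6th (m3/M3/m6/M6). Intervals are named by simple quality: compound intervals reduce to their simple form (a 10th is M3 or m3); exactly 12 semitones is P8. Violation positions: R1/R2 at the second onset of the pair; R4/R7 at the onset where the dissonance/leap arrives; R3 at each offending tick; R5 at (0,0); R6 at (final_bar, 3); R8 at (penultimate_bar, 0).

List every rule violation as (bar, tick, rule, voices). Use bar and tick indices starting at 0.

bar 0: v0=F3 v1=F4 downbeat P8
bar 1: v0=D3 v1=A3 downbeat P5
bar 2: v0=E3 v1=B3 downbeat P5
bar 3: v0=F3 v1=C4 downbeat P5
bar 4: v0=E3 v1=F4 downbeat m2
bar 5: v0=D3 v1=B3 downbeat M6
bar 6: v0=E3 v1=F3 downbeat m2
bar 7: v0=F3 v1=E4 downbeat M7
bar 8: v0=G3 v1=C4 downbeat P4
bar 9: v0=A3 v1=B3 downbeat M2
bar 10: v0=E3 v1=C4 downbeat m6
bar 11: v0=F3 v1=F4 downbeat P8
  -> R4 @ bar 4 tick 0 v(0, 1): E3/F4 m2 untreated
  -> R7 @ bar 4 tick 2 v(1,): F4->B3 leap 6st
  -> R7 @ bar 5 tick 2 v(1,): B3->F3 leap 6st
  -> R4 @ bar 6 tick 0 v(0, 1): E3/F3 m2 untreated
  -> R7 @ bar 6 tick 2 v(1,): F3->E4 leap 11st
  -> R4 @ bar 7 tick 0 v(0, 1): F3/E4 M7 untreated
  -> R4 @ bar 9 tick 0 v(0, 1): A3/B3 M2 untreated
  -> R2 @ bar 11 tick 0 v(0, 1): E3/G3 m3 -> F3/F4 P8 similar
  -> R7 @ bar 11 tick 0 v(1,): G3->F4 leap 10st

(4, 0, R4, (0, 1))
(4, 2, R7, (1,))
(5, 2, R7, (1,))
(6, 0, R4, (0, 1))
(6, 2, R7, (1,))
(7, 0, R4, (0, 1))
(9, 0, R4, (0, 1))
(11, 0, R2, (0, 1))
(11, 0, R7, (1,))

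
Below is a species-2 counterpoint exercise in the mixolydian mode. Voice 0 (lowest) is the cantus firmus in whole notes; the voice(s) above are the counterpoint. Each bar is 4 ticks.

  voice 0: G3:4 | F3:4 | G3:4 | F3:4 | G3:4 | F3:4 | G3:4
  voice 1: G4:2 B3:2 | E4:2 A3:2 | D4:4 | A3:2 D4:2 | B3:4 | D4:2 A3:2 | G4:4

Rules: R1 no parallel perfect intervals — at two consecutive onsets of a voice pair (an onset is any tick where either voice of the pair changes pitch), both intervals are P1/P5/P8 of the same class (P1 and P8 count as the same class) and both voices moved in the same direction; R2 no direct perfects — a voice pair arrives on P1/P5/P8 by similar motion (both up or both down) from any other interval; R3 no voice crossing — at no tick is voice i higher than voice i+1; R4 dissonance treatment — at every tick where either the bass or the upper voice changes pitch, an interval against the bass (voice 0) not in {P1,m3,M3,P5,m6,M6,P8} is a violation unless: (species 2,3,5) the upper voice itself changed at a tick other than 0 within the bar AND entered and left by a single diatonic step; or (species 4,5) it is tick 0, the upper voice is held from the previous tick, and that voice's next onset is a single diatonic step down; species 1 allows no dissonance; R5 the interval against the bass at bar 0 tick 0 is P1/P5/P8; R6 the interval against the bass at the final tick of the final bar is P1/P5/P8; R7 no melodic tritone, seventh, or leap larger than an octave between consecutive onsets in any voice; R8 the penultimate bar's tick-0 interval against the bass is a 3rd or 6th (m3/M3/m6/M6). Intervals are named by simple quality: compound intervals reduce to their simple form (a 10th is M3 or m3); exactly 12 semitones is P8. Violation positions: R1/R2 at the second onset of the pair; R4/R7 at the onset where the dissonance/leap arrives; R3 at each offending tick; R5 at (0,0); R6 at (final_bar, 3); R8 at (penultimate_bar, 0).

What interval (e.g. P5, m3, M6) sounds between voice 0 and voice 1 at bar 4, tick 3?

M3

voice 0=G3 voice 1=B3 -> M3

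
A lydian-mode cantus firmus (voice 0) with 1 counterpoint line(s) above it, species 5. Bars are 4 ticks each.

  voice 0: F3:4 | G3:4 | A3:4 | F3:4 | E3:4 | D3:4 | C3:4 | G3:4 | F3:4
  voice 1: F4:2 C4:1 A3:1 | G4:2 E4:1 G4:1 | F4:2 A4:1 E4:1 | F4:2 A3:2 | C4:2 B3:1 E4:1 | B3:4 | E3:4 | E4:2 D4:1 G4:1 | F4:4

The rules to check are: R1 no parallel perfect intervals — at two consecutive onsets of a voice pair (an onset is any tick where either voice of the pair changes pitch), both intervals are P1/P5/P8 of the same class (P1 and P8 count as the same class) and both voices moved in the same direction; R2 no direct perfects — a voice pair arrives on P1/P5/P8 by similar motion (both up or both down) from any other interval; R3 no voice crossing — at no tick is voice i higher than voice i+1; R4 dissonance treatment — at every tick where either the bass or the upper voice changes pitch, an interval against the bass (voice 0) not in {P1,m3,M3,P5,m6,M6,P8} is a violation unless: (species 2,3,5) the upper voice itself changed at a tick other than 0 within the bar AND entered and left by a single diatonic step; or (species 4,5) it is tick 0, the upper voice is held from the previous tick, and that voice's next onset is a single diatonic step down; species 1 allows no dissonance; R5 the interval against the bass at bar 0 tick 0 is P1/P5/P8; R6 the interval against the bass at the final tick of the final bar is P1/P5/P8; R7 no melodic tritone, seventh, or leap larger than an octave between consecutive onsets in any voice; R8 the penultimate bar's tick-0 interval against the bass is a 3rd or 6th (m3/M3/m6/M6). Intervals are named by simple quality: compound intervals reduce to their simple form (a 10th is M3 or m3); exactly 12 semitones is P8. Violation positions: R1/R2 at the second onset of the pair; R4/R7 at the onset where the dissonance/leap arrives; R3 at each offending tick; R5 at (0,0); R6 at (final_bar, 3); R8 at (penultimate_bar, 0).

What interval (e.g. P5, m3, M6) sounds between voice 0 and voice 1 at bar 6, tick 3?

M3

voice 0=C3 voice 1=E3 -> M3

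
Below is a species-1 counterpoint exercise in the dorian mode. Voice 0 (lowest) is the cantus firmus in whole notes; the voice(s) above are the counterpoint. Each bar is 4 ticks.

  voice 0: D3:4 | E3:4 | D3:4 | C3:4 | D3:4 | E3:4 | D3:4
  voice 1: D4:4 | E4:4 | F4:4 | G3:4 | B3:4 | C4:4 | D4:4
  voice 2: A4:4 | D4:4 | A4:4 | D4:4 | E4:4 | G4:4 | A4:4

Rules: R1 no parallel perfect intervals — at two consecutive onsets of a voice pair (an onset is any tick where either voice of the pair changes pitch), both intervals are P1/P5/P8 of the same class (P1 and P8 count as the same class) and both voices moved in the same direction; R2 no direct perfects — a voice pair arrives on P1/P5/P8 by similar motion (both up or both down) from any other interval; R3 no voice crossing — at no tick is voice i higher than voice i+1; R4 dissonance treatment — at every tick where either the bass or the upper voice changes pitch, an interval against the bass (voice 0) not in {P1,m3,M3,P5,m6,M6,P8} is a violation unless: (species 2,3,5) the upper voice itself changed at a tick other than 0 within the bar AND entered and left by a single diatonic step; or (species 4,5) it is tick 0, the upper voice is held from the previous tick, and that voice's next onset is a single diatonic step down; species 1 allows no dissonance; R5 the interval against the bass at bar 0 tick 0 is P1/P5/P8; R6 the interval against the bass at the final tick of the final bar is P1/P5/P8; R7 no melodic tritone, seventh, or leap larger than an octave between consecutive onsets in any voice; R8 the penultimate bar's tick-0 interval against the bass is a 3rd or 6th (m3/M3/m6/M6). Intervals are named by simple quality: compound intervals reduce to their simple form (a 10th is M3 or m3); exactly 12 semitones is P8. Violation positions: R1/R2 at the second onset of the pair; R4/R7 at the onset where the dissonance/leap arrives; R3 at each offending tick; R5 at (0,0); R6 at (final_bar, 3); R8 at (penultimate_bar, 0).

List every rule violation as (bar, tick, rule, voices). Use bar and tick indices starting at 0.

bar 0: v0=D3 v1=D4 v2=A4 downbeat P5
bar 1: v0=E3 v1=E4 v2=D4 downbeat m7
bar 2: v0=D3 v1=F4 v2=A4 downbeat P5
bar 3: v0=C3 v1=G3 v2=D4 downbeat M2
bar 4: v0=D3 v1=B3 v2=E4 downbeat M2
bar 5: v0=E3 v1=C4 v2=G4 downbeat m3
bar 6: v0=D3 v1=D4 v2=A4 downbeat P5
  -> R1 @ bar 1 tick 0 v(0, 1): D3/D4 P8 -> E3/E4 P8 similar
  -> R3 @ bar 1 tick 0 v(1, 2): E4 above D4
  -> R4 @ bar 1 tick 0 v(0, 2): E3/D4 m7 untreated
  -> R3 @ bar 1 tick 1 v(1, 2): E4 above D4
  -> R3 @ bar 1 tick 2 v(1, 2): E4 above D4
  -> R3 @ bar 1 tick 3 v(1, 2): E4 above D4
  -> R2 @ bar 3 tick 0 v(0, 1): D3/F4 m3 -> C3/G3 P5 similar
  -> R2 @ bar 3 tick 0 v(1, 2): F4/A4 M3 -> G3/D4 P5 similar
  -> R4 @ bar 3 tick 0 v(0, 2): C3/D4 M2 untreated
  -> R7 @ bar 3 tick 0 v(1,): F4->G3 leap 10st
  -> R4 @ bar 4 tick 0 v(0, 2): D3/E4 M2 untreated
  -> R2 @ bar 5 tick 0 v(1, 2): B3/E4 P4 -> C4/G4 P5 similar
  -> R1 @ bar 6 tick 0 v(1, 2): C4/G4 P5 -> D4/A4 P5 similar

(1, 0, R1, (0, 1))
(1, 0, R3, (1, 2))
(1, 0, R4, (0, 2))
(1, 1, R3, (1, 2))
(1, 2, R3, (1, 2))
(1, 3, R3, (1, 2))
(3, 0, R2, (0, 1))
(3, 0, R2, (1, 2))
(3, 0, R4, (0, 2))
(3, 0, R7, (1,))
(4, 0, R4, (0, 2))
(5, 0, R2, (1, 2))
(6, 0, R1, (1, 2))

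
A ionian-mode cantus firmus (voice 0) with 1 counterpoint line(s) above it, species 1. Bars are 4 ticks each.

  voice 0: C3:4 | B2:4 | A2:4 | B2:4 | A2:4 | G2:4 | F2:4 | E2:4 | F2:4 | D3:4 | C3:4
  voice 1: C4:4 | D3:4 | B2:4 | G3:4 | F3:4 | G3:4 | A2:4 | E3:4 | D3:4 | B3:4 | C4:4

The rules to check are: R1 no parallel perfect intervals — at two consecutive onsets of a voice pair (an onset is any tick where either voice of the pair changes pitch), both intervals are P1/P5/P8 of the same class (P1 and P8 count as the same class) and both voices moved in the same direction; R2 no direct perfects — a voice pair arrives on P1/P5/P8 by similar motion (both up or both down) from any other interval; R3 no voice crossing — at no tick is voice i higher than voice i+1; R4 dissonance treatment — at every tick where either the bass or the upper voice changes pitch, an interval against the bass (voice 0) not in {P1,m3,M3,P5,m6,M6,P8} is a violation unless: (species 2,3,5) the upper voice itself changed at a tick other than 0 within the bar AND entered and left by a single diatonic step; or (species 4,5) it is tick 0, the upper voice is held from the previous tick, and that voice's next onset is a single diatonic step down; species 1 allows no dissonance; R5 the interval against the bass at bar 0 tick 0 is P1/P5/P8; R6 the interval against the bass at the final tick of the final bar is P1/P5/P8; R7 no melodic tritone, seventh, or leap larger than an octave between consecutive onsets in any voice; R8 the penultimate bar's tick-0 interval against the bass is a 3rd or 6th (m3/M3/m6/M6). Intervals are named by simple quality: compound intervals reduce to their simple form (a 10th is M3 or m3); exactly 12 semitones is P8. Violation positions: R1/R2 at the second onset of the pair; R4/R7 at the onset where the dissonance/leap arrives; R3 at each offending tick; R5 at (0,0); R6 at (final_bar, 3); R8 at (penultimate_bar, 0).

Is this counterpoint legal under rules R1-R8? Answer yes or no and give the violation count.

bar 0: v0=C3 v1=C4 (P8)
bar 1: v0=B2 v1=D3 (m3)
bar 2: v0=A2 v1=B2 (M2)
bar 3: v0=B2 v1=G3 (m6)
bar 4: v0=A2 v1=F3 (m6)
bar 5: v0=G2 v1=G3 (P8)
bar 6: v0=F2 v1=A2 (M3)
bar 7: v0=E2 v1=E3 (P8)
bar 8: v0=F2 v1=D3 (M6)
bar 9: v0=D3 v1=B3 (M6)
bar 10: v0=C3 v1=C4 (P8)
  R7 @ bar1.0: C4->D3 leap 10st
  R4 @ bar2.0: A2/B2 M2 untreated
  R7 @ bar6.0: G3->A2 leap 10st

No (3 violations)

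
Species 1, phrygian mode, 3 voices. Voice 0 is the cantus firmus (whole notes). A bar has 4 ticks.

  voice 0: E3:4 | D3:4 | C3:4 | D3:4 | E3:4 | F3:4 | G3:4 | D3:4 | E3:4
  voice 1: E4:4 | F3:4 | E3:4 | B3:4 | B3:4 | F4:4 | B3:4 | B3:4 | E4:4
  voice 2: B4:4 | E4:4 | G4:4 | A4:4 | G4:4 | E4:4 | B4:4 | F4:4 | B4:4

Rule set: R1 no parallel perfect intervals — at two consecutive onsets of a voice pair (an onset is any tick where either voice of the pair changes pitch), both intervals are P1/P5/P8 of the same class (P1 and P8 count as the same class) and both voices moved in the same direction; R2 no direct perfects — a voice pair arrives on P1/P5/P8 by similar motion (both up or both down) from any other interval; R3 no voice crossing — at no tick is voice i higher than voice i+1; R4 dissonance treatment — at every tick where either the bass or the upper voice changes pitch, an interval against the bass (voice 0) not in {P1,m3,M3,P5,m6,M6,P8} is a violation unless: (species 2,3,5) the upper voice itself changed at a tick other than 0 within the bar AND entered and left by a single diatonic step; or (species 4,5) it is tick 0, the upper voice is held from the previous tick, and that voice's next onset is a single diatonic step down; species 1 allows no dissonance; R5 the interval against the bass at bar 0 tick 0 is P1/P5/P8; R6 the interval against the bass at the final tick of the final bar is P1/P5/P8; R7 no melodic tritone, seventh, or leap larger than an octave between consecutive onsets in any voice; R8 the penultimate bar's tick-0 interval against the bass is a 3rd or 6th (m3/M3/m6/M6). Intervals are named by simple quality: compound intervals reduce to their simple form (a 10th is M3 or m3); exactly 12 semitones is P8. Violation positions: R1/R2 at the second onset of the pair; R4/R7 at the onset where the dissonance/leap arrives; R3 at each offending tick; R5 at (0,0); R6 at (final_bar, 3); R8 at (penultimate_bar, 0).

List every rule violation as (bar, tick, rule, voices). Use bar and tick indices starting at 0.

(1, 0, R4, (0, 2))
(1, 0, R7, (1,))
(3, 0, R1, (0, 2))
(5, 0, R2, (0, 1))
(5, 0, R3, (1, 2))
(5, 0, R4, (0, 2))
(5, 0, R7, (1,))
(5, 1, R3, (1, 2))
(5, 2, R3, (1, 2))
(5, 3, R3, (1, 2))
(6, 0, R7, (1,))
(7, 0, R7, (2,))
(8, 0, R2, (0, 1))
(8, 0, R2, (0, 2))
(8, 0, R2, (1, 2))
(8, 0, R7, (2,))

bar 0: v0=E3 v1=E4 v2=B4 downbeat P5
bar 1: v0=D3 v1=F3 v2=E4 downbeat M2
bar 2: v0=C3 v1=E3 v2=G4 downbeat P5
bar 3: v0=D3 v1=B3 v2=A4 downbeat P5
bar 4: v0=E3 v1=B3 v2=G4 downbeat m3
bar 5: v0=F3 v1=F4 v2=E4 downbeat M7
bar 6: v0=G3 v1=B3 v2=B4 downbeat M3
bar 7: v0=D3 v1=B3 v2=F4 downbeat m3
bar 8: v0=E3 v1=E4 v2=B4 downbeat P5
  -> R4 @ bar 1 tick 0 v(0, 2): D3/E4 M2 untreated
  -> R7 @ bar 1 tick 0 v(1,): E4->F3 leap 11st
  -> R1 @ bar 3 tick 0 v(0, 2): C3/G4 P5 -> D3/A4 P5 similar
  -> R2 @ bar 5 tick 0 v(0, 1): E3/B3 P5 -> F3/F4 P8 similar
  -> R3 @ bar 5 tick 0 v(1, 2): F4 above E4
  -> R4 @ bar 5 tick 0 v(0, 2): F3/E4 M7 untreated
  -> R7 @ bar 5 tick 0 v(1,): B3->F4 leap 6st
  -> R3 @ bar 5 tick 1 v(1, 2): F4 above E4
  -> R3 @ bar 5 tick 2 v(1, 2): F4 above E4
  -> R3 @ bar 5 tick 3 v(1, 2): F4 above E4
  -> R7 @ bar 6 tick 0 v(1,): F4->B3 leap 6st
  -> R7 @ bar 7 tick 0 v(2,): B4->F4 leap 6st
  -> R2 @ bar 8 tick 0 v(0, 1): D3/B3 M6 -> E3/E4 P8 similar
  -> R2 @ bar 8 tick 0 v(0, 2): D3/F4 m3 -> E3/B4 P5 similar
  -> R2 @ bar 8 tick 0 v(1, 2): B3/F4 TT -> E4/B4 P5 similar
  -> R7 @ bar 8 tick 0 v(2,): F4->B4 leap 6st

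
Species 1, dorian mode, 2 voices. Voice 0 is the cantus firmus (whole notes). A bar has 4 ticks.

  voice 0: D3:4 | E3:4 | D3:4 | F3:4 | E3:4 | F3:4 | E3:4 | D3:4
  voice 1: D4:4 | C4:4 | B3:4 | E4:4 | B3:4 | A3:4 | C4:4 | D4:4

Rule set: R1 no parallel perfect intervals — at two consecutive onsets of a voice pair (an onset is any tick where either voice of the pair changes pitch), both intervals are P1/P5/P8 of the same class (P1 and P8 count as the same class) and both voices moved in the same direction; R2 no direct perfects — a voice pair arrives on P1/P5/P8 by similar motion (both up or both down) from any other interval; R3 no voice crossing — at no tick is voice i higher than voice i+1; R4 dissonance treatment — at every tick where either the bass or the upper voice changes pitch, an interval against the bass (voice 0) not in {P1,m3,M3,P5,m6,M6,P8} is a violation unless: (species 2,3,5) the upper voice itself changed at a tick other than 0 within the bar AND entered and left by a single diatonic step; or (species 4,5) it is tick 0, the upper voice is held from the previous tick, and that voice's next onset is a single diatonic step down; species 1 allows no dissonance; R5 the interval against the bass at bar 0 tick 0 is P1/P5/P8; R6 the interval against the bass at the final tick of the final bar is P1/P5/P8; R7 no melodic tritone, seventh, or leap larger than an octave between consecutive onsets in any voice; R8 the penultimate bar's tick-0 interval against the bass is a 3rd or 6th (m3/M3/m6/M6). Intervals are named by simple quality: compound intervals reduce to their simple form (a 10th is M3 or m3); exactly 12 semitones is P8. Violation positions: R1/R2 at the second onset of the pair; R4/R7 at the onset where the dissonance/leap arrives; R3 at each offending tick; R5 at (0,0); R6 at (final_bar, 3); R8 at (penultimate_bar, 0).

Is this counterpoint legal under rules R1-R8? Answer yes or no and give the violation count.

bar 0: v0=D3 v1=D4 (P8)
bar 1: v0=E3 v1=C4 (m6)
bar 2: v0=D3 v1=B3 (M6)
bar 3: v0=F3 v1=E4 (M7)
bar 4: v0=E3 v1=B3 (P5)
bar 5: v0=F3 v1=A3 (M3)
bar 6: v0=E3 v1=C4 (m6)
bar 7: v0=D3 v1=D4 (P8)
  R4 @ bar3.0: F3/E4 M7 untreated
  R2 @ bar4.0: F3/E4 M7 -> E3/B3 P5 similar

No (2 violations)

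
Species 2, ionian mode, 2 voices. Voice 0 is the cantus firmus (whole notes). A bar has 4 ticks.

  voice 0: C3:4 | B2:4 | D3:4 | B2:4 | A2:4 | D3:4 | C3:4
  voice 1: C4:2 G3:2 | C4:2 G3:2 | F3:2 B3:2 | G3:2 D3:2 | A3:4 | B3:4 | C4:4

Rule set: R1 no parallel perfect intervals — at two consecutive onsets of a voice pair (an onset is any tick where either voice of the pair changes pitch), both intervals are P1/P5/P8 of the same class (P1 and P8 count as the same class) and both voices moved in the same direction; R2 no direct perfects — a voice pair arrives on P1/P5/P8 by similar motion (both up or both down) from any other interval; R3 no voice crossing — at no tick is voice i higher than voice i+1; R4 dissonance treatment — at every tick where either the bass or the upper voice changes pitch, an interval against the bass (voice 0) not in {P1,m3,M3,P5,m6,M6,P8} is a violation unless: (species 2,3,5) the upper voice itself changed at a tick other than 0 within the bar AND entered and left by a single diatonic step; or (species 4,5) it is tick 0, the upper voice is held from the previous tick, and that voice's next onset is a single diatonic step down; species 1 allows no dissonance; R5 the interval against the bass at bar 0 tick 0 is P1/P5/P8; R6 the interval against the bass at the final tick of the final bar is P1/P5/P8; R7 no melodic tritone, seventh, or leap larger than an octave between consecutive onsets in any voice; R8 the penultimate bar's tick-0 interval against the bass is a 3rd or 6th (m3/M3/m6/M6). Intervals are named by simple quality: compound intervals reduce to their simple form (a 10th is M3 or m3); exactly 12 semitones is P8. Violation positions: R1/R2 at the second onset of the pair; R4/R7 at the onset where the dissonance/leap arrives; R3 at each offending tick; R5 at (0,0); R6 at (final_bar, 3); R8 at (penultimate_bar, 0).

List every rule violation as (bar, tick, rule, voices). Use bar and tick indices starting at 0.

(1, 0, R4, (0, 1))
(2, 2, R7, (1,))

bar 0: v0=C3 v1=C4 downbeat P8
bar 1: v0=B2 v1=C4 downbeat m2
bar 2: v0=D3 v1=F3 downbeat m3
bar 3: v0=B2 v1=G3 downbeat m6
bar 4: v0=A2 v1=A3 downbeat P8
bar 5: v0=D3 v1=B3 downbeat M6
bar 6: v0=C3 v1=C4 downbeat P8
  -> R4 @ bar 1 tick 0 v(0, 1): B2/C4 m2 untreated
  -> R7 @ bar 2 tick 2 v(1,): F3->B3 leap 6st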